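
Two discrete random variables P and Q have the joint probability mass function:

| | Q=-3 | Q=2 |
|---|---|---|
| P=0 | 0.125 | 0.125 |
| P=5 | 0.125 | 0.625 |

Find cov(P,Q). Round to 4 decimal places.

1.5625

E[P] = 3.75,  E[Q] = 0.75
E[PQ] = 4.375
cov(P,Q) = E[PQ] − E[P]E[Q] = 4.375 − (3.75)(0.75) = 1.5625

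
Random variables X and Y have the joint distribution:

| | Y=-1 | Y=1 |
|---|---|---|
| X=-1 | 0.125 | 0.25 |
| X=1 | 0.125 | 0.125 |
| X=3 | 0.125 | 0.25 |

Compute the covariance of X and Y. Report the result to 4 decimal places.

E[X] = 1,  E[Y] = 0.25
E[XY] = 0.25
cov(X,Y) = E[XY] − E[X]E[Y] = 0.25 − (1)(0.25) = 0

0.0000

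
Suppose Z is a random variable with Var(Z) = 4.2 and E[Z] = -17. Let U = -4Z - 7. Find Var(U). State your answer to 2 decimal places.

67.20

Var(-4Z - 7) = (-4)²·Var(Z) = 16·4.2 = 67.2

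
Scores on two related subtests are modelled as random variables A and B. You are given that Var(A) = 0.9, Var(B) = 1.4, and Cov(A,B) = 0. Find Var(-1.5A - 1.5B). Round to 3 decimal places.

5.175

Var(-1.5A - 1.5B) = (-1.5)²·Var(A) + (-1.5)²·Var(B) + 2·(-1.5)·(-1.5)·Cov(A,B)
= 2.25·0.9 + 2.25·1.4 + 4.5·0 = 5.175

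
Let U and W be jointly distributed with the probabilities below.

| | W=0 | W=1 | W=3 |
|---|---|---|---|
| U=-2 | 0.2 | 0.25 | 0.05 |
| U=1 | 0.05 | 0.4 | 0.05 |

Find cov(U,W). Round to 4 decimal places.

E[U] = -0.5,  E[W] = 0.95
E[UW] = -0.25
cov(U,W) = E[UW] − E[U]E[W] = -0.25 − (-0.5)(0.95) = 0.225

0.2250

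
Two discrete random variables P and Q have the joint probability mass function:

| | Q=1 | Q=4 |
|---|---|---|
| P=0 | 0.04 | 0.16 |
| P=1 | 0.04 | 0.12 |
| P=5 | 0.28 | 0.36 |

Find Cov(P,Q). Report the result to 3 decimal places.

-0.691

E[P] = 3.36,  E[Q] = 2.92
E[PQ] = 9.12
Cov(P,Q) = E[PQ] − E[P]E[Q] = 9.12 − (3.36)(2.92) = -0.6912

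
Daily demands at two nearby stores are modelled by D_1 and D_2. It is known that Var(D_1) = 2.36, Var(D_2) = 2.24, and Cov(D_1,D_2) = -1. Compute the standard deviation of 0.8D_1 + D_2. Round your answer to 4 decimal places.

Var(0.8D_1 + D_2) = (0.8)²·Var(D_1) + (1)²·Var(D_2) + 2·(0.8)·(1)·Cov(D_1,D_2)
= 0.64·2.36 + 1·2.24 + 1.6·-1 = 2.1504
SD(0.8D_1 + D_2) = √2.1504 ≈ 1.4664

1.4664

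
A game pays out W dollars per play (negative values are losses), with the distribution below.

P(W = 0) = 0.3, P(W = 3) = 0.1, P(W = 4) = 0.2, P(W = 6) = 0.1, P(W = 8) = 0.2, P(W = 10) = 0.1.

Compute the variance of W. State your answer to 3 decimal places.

12.010

E[W] = (0)(0.3) + (3)(0.1) + (4)(0.2) + (6)(0.1) + (8)(0.2) + (10)(0.1) = 4.3
E[W²] = (0)²(0.3) + (3)²(0.1) + (4)²(0.2) + (6)²(0.1) + (8)²(0.2) + (10)²(0.1) = 30.5
Var(W) = E[W²] − (E[W])² = 30.5 − (4.3)² = 12.01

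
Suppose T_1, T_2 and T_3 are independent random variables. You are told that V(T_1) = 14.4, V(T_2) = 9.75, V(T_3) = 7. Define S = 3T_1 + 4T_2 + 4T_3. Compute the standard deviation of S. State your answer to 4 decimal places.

19.9399

By independence, V(S) = (3)²V(T_1) + (4)²V(T_2) + (4)²V(T_3)
= (3)²·14.4 + (4)²·9.75 + (4)²·7 = 397.6
σ(S) = √397.6 ≈ 19.9399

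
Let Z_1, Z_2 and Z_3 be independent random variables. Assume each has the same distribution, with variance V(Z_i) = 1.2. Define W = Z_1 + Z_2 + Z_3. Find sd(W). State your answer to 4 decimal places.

By independence, V(W) = (1)²V(Z_1) + (1)²V(Z_2) + (1)²V(Z_3)
= (1)²·1.2 + (1)²·1.2 + (1)²·1.2 = 3.6
sd(W) = √3.6 ≈ 1.8974

1.8974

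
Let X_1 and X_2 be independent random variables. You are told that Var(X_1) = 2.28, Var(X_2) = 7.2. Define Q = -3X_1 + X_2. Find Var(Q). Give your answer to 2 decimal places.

27.72

By independence, Var(Q) = (-3)²Var(X_1) + (1)²Var(X_2)
= (-3)²·2.28 + (1)²·7.2 = 27.72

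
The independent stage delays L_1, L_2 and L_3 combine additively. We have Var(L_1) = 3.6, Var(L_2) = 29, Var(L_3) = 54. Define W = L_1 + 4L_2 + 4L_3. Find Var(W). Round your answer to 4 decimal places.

By independence, Var(W) = (1)²Var(L_1) + (4)²Var(L_2) + (4)²Var(L_3)
= (1)²·3.6 + (4)²·29 + (4)²·54 = 1331.6

1331.6000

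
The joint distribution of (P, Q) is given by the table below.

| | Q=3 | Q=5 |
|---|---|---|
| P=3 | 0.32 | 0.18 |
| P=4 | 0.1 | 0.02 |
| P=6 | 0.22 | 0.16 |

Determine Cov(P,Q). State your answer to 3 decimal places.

E[P] = 4.26,  E[Q] = 3.72
E[PQ] = 15.94
Cov(P,Q) = E[PQ] − E[P]E[Q] = 15.94 − (4.26)(3.72) = 0.0928

0.093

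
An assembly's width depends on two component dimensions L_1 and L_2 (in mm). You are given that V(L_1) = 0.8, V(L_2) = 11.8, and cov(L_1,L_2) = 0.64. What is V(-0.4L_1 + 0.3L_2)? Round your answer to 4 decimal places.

1.0364

V(-0.4L_1 + 0.3L_2) = (-0.4)²·V(L_1) + (0.3)²·V(L_2) + 2·(-0.4)·(0.3)·cov(L_1,L_2)
= 0.16·0.8 + 0.09·11.8 + -0.24·0.64 = 1.0364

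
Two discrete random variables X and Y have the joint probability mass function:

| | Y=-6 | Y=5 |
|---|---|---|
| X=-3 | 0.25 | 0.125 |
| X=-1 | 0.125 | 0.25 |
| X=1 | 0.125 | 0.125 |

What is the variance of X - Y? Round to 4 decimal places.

29.9375

E[X] = -1.25,  E[Y] = -0.5,  E[XY] = 2
Var(X) = 4 − (-1.25)² = 2.4375;  Var(Y) = 30.5 − (-0.5)² = 30.25
Cov(X,Y) = 2 − (-1.25)(-0.5) = 1.375
Var(X - Y) = (1)²·2.4375 + (-1)²·30.25 + 2·(1)·(-1)·1.375 = 29.9375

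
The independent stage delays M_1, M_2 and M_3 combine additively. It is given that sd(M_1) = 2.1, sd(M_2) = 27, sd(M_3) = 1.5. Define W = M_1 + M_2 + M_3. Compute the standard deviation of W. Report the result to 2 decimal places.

27.12

Var(M_1) = 4.41, Var(M_2) = 729, Var(M_3) = 2.25
By independence, Var(W) = (1)²Var(M_1) + (1)²Var(M_2) + (1)²Var(M_3)
= (1)²·4.41 + (1)²·729 + (1)²·2.25 = 735.66
sd(W) = √735.66 ≈ 27.12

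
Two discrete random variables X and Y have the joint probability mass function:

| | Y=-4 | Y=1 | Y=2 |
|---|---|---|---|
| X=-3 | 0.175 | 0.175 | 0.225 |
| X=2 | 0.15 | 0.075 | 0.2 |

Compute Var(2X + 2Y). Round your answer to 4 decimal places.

E[X] = -0.875,  E[Y] = -0.2,  E[XY] = -0.025
Var(X) = 6.875 − (-0.875)² = 6.109375;  Var(Y) = 7.15 − (-0.2)² = 7.11
Cov(X,Y) = -0.025 − (-0.875)(-0.2) = -0.2
Var(2X + 2Y) = (2)²·6.109375 + (2)²·7.11 + 2·(2)·(2)·-0.2 = 51.2775

51.2775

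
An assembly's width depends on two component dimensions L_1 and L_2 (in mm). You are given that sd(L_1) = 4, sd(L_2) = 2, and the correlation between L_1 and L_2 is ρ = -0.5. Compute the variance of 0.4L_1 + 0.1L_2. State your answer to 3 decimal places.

2.280

var(L_1) = (4)² = 16;  var(L_2) = (2)² = 4
cov(L_1,L_2) = ρ·sd(L_1)·sd(L_2) = -0.5·4·2 = -4
var(0.4L_1 + 0.1L_2) = (0.4)²·var(L_1) + (0.1)²·var(L_2) + 2·(0.4)·(0.1)·cov(L_1,L_2)
= 0.16·16 + 0.01·4 + 0.08·-4 = 2.28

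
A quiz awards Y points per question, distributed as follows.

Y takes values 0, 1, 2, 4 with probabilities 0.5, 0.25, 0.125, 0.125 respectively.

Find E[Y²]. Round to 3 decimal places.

E[Y²] = (0)²(0.5) + (1)²(0.25) + (2)²(0.125) + (4)²(0.125) = 2.75

2.750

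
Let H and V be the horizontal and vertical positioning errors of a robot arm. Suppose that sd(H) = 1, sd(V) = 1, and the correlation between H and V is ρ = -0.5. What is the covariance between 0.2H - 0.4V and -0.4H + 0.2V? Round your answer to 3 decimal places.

Var(H) = (1)² = 1;  Var(V) = (1)² = 1
cov(H,V) = ρ·sd(H)·sd(V) = -0.5·1·1 = -0.5
cov(0.2H - 0.4V, -0.4H + 0.2V) = (0.2)(-0.4)Var(H) + (-0.4)(0.2)Var(V) + [(0.2)(0.2) + (-0.4)(-0.4)]cov(H,V)
= -0.08·1 + -0.08·1 + 0.2·-0.5 = -0.26

-0.260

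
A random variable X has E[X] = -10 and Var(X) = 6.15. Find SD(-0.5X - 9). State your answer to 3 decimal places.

Var(-0.5X - 9) = (-0.5)²·6.15 = 1.5375
SD(-0.5X - 9) = √1.5375 ≈ 1.240

1.240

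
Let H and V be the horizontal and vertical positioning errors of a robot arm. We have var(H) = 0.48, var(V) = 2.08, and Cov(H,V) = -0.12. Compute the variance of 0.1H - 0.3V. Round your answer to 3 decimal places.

0.199

var(0.1H - 0.3V) = (0.1)²·var(H) + (-0.3)²·var(V) + 2·(0.1)·(-0.3)·Cov(H,V)
= 0.01·0.48 + 0.09·2.08 + -0.06·-0.12 = 0.1992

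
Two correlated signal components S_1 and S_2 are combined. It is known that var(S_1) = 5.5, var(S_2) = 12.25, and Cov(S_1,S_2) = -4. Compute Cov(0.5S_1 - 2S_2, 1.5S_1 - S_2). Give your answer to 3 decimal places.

42.625

Cov(0.5S_1 - 2S_2, 1.5S_1 - S_2) = (0.5)(1.5)var(S_1) + (-2)(-1)var(S_2) + [(0.5)(-1) + (-2)(1.5)]Cov(S_1,S_2)
= 0.75·5.5 + 2·12.25 + -3.5·-4 = 42.625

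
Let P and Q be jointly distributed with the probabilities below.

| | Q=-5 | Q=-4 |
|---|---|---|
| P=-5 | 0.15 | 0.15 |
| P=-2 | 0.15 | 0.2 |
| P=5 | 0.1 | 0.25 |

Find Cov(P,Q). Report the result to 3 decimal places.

E[P] = -0.45,  E[Q] = -4.4
E[PQ] = 2.35
Cov(P,Q) = E[PQ] − E[P]E[Q] = 2.35 − (-0.45)(-4.4) = 0.37

0.370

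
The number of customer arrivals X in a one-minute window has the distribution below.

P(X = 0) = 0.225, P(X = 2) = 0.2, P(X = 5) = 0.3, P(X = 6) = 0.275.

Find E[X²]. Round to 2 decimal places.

E[X²] = (0)²(0.225) + (2)²(0.2) + (5)²(0.3) + (6)²(0.275) = 18.2

18.20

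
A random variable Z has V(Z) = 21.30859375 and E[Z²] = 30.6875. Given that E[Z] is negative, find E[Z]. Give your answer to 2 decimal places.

(E[Z])² = E[Z²] − V(Z) = 30.6875 − 21.30859375 = 9.37890625
E[Z] = −√9.37890625 = -3.0625

-3.06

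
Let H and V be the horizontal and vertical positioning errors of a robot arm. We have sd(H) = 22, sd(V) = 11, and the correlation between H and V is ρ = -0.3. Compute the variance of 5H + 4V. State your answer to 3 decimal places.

var(H) = (22)² = 484;  var(V) = (11)² = 121
Cov(H,V) = ρ·sd(H)·sd(V) = -0.3·22·11 = -72.6
var(5H + 4V) = (5)²·var(H) + (4)²·var(V) + 2·(5)·(4)·Cov(H,V)
= 25·484 + 16·121 + 40·-72.6 = 11132

11132.000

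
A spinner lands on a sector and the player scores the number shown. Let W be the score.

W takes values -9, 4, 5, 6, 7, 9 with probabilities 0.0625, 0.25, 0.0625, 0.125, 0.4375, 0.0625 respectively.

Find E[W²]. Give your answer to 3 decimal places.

E[W²] = (-9)²(0.0625) + (4)²(0.25) + (5)²(0.0625) + (6)²(0.125) + (7)²(0.4375) + (9)²(0.0625) = 41.625

41.625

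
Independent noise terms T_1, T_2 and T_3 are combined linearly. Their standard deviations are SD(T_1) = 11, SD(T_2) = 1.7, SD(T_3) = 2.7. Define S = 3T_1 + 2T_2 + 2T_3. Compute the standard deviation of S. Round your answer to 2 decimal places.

33.61

var(T_1) = 121, var(T_2) = 2.89, var(T_3) = 7.29
By independence, var(S) = (3)²var(T_1) + (2)²var(T_2) + (2)²var(T_3)
= (3)²·121 + (2)²·2.89 + (2)²·7.29 = 1129.72
SD(S) = √1129.72 ≈ 33.61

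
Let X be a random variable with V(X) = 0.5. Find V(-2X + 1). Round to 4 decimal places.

2.0000

V(-2X + 1) = (-2)²·V(X) = 4·0.5 = 2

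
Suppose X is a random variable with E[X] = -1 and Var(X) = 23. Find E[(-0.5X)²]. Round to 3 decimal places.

E[-0.5X] = -0.5·-1 = 0.5
Var(-0.5X) = (-0.5)²·23 = 5.75
E[(-0.5X)²] = Var((-0.5X)) + (E[(-0.5X)])² = 5.75 + (0.5)² = 6

6.000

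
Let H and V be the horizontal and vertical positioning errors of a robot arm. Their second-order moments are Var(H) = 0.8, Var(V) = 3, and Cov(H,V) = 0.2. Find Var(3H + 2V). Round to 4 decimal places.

Var(3H + 2V) = (3)²·Var(H) + (2)²·Var(V) + 2·(3)·(2)·Cov(H,V)
= 9·0.8 + 4·3 + 12·0.2 = 21.6

21.6000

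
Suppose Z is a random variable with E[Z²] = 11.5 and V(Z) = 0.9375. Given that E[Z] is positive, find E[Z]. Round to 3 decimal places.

(E[Z])² = E[Z²] − V(Z) = 11.5 − 0.9375 = 10.5625
E[Z] = √10.5625 = 3.25

3.250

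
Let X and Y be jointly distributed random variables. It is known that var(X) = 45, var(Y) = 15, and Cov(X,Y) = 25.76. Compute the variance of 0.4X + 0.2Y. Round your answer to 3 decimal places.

var(0.4X + 0.2Y) = (0.4)²·var(X) + (0.2)²·var(Y) + 2·(0.4)·(0.2)·Cov(X,Y)
= 0.16·45 + 0.04·15 + 0.16·25.76 = 11.9216

11.922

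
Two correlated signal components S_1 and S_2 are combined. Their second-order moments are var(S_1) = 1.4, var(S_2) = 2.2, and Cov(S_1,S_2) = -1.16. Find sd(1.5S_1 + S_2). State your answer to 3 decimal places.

1.367

var(1.5S_1 + S_2) = (1.5)²·var(S_1) + (1)²·var(S_2) + 2·(1.5)·(1)·Cov(S_1,S_2)
= 2.25·1.4 + 1·2.2 + 3·-1.16 = 1.87
sd(1.5S_1 + S_2) = √1.87 ≈ 1.367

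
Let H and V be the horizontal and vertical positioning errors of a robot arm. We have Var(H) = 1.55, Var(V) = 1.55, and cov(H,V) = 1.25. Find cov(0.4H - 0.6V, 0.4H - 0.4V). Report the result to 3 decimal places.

0.120

cov(0.4H - 0.6V, 0.4H - 0.4V) = (0.4)(0.4)Var(H) + (-0.6)(-0.4)Var(V) + [(0.4)(-0.4) + (-0.6)(0.4)]cov(H,V)
= 0.16·1.55 + 0.24·1.55 + -0.4·1.25 = 0.12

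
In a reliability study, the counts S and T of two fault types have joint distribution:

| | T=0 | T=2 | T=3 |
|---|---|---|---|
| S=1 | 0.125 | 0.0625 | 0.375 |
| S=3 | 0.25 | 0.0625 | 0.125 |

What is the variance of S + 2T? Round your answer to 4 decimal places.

E[S] = 1.875,  E[T] = 1.75,  E[ST] = 2.75
V(S) = 4.5 − (1.875)² = 0.984375;  V(T) = 5 − (1.75)² = 1.9375
cov(S,T) = 2.75 − (1.875)(1.75) = -0.53125
V(S + 2T) = (1)²·0.984375 + (2)²·1.9375 + 2·(1)·(2)·-0.53125 = 6.609375

6.6094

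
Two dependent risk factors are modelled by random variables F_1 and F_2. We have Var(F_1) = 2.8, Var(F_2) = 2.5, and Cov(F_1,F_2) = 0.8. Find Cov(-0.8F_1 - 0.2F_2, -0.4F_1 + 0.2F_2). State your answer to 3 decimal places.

Cov(-0.8F_1 - 0.2F_2, -0.4F_1 + 0.2F_2) = (-0.8)(-0.4)Var(F_1) + (-0.2)(0.2)Var(F_2) + [(-0.8)(0.2) + (-0.2)(-0.4)]Cov(F_1,F_2)
= 0.32·2.8 + -0.04·2.5 + -0.08·0.8 = 0.732

0.732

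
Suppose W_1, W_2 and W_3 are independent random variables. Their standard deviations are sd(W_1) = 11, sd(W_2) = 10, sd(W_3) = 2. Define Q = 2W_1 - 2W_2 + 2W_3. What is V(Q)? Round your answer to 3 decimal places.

900.000

V(W_1) = 121, V(W_2) = 100, V(W_3) = 4
By independence, V(Q) = (2)²V(W_1) + (-2)²V(W_2) + (2)²V(W_3)
= (2)²·121 + (-2)²·100 + (2)²·4 = 900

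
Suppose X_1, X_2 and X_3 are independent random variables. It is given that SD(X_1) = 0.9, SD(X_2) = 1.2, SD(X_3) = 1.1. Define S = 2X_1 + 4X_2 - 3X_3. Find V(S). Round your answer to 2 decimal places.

37.17

V(X_1) = 0.81, V(X_2) = 1.44, V(X_3) = 1.21
By independence, V(S) = (2)²V(X_1) + (4)²V(X_2) + (-3)²V(X_3)
= (2)²·0.81 + (4)²·1.44 + (-3)²·1.21 = 37.17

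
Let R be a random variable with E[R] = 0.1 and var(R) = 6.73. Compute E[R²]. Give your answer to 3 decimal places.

E[R²] = var(R) + (E[R])² = 6.73 + (0.1)² = 6.74

6.740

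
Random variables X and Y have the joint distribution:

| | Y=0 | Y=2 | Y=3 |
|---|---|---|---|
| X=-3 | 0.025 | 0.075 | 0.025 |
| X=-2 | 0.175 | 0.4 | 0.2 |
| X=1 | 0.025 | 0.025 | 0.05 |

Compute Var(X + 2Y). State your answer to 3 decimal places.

5.794

E[X] = -1.825,  E[Y] = 1.825,  E[XY] = -3.275
Var(X) = 4.325 − (-1.825)² = 0.994375;  Var(Y) = 4.475 − (1.825)² = 1.144375
cov(X,Y) = -3.275 − (-1.825)(1.825) = 0.055625
Var(X + 2Y) = (1)²·0.994375 + (2)²·1.144375 + 2·(1)·(2)·0.055625 = 5.794375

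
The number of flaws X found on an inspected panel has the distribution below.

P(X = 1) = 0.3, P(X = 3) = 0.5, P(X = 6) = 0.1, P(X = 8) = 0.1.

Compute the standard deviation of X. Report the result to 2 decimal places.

E[X] = (1)(0.3) + (3)(0.5) + (6)(0.1) + (8)(0.1) = 3.2
E[X²] = (1)²(0.3) + (3)²(0.5) + (6)²(0.1) + (8)²(0.1) = 14.8
V(X) = E[X²] − (E[X])² = 14.8 − (3.2)² = 4.56
SD(X) = √4.56 ≈ 2.14

2.14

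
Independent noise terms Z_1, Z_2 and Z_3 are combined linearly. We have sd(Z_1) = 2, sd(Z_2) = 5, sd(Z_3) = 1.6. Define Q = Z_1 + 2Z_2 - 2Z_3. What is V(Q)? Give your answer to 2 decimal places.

114.24

V(Z_1) = 4, V(Z_2) = 25, V(Z_3) = 2.56
By independence, V(Q) = (1)²V(Z_1) + (2)²V(Z_2) + (-2)²V(Z_3)
= (1)²·4 + (2)²·25 + (-2)²·2.56 = 114.24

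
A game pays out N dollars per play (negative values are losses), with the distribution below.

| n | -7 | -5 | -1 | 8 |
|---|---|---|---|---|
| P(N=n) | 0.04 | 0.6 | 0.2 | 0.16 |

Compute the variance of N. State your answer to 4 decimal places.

22.5600

E[N] = (-7)(0.04) + (-5)(0.6) + (-1)(0.2) + (8)(0.16) = -2.2
E[N²] = (-7)²(0.04) + (-5)²(0.6) + (-1)²(0.2) + (8)²(0.16) = 27.4
V(N) = E[N²] − (E[N])² = 27.4 − (-2.2)² = 22.56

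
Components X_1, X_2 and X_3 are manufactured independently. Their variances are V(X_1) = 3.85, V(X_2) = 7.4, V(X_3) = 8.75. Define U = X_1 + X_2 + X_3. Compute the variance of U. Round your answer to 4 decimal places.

20.0000

By independence, V(U) = (1)²V(X_1) + (1)²V(X_2) + (1)²V(X_3)
= (1)²·3.85 + (1)²·7.4 + (1)²·8.75 = 20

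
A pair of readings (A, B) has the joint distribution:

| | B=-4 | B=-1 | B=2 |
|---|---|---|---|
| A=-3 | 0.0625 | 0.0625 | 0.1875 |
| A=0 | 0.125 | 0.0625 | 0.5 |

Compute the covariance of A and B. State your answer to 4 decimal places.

0.2813

E[A] = -0.9375,  E[B] = 0.5
E[AB] = -0.1875
Cov(A,B) = E[AB] − E[A]E[B] = -0.1875 − (-0.9375)(0.5) = 0.28125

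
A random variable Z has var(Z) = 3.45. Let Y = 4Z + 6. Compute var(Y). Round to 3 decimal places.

55.200

var(4Z + 6) = (4)²·var(Z) = 16·3.45 = 55.2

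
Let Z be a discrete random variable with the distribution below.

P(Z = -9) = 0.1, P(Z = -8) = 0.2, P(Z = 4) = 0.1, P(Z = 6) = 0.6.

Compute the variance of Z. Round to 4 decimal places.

E[Z] = (-9)(0.1) + (-8)(0.2) + (4)(0.1) + (6)(0.6) = 1.5
E[Z²] = (-9)²(0.1) + (-8)²(0.2) + (4)²(0.1) + (6)²(0.6) = 44.1
V(Z) = E[Z²] − (E[Z])² = 44.1 − (1.5)² = 41.85

41.8500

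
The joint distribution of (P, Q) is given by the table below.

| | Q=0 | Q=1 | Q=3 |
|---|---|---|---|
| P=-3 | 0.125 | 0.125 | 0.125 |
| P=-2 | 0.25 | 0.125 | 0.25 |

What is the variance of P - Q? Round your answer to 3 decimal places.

E[P] = -2.375,  E[Q] = 1.375,  E[PQ] = -3.25
var(P) = 5.875 − (-2.375)² = 0.234375;  var(Q) = 3.625 − (1.375)² = 1.734375
Cov(P,Q) = -3.25 − (-2.375)(1.375) = 0.015625
var(P - Q) = (1)²·0.234375 + (-1)²·1.734375 + 2·(1)·(-1)·0.015625 = 1.9375

1.938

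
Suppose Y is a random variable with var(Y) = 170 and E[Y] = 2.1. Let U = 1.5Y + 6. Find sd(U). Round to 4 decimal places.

19.5576

var(1.5Y + 6) = (1.5)²·170 = 382.5
sd(U) = √382.5 ≈ 19.5576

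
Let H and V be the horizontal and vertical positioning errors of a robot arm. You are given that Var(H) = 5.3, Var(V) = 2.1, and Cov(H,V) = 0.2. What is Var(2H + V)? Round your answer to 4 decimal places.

Var(2H + V) = (2)²·Var(H) + (1)²·Var(V) + 2·(2)·(1)·Cov(H,V)
= 4·5.3 + 1·2.1 + 4·0.2 = 24.1

24.1000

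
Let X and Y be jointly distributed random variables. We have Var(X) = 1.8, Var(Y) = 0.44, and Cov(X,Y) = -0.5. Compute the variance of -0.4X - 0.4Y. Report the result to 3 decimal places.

Var(-0.4X - 0.4Y) = (-0.4)²·Var(X) + (-0.4)²·Var(Y) + 2·(-0.4)·(-0.4)·Cov(X,Y)
= 0.16·1.8 + 0.16·0.44 + 0.32·-0.5 = 0.1984

0.198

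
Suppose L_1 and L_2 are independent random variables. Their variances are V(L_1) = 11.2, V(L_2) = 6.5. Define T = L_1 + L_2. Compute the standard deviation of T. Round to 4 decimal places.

By independence, V(T) = (1)²V(L_1) + (1)²V(L_2)
= (1)²·11.2 + (1)²·6.5 = 17.7
SD(T) = √17.7 ≈ 4.2071

4.2071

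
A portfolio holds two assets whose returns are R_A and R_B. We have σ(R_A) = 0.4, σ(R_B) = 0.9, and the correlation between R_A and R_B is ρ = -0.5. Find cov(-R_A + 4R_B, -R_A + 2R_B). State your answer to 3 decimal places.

7.720

Var(R_A) = (0.4)² = 0.16;  Var(R_B) = (0.9)² = 0.81
cov(R_A,R_B) = ρ·σ(R_A)·σ(R_B) = -0.5·0.4·0.9 = -0.18
cov(-R_A + 4R_B, -R_A + 2R_B) = (-1)(-1)Var(R_A) + (4)(2)Var(R_B) + [(-1)(2) + (4)(-1)]cov(R_A,R_B)
= 1·0.16 + 8·0.81 + -6·-0.18 = 7.72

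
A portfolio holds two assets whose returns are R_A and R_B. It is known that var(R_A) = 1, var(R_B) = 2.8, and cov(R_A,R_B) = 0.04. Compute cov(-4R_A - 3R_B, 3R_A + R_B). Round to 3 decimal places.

cov(-4R_A - 3R_B, 3R_A + R_B) = (-4)(3)var(R_A) + (-3)(1)var(R_B) + [(-4)(1) + (-3)(3)]cov(R_A,R_B)
= -12·1 + -3·2.8 + -13·0.04 = -20.92

-20.920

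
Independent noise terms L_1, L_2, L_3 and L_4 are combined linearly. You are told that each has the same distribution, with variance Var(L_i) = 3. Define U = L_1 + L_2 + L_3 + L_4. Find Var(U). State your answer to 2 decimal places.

12.00

By independence, Var(U) = (1)²Var(L_1) + (1)²Var(L_2) + (1)²Var(L_3) + (1)²Var(L_4)
= (1)²·3 + (1)²·3 + (1)²·3 + (1)²·3 = 12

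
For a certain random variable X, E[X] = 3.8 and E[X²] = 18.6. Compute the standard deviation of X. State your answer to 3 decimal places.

var(X) = 18.6 − (3.8)² = 4.16
σ(X) = √4.16 ≈ 2.040

2.040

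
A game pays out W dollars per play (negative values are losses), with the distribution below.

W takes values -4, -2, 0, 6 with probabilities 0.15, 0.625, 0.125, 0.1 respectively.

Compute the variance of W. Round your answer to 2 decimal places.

E[W] = (-4)(0.15) + (-2)(0.625) + (0)(0.125) + (6)(0.1) = -1.25
E[W²] = (-4)²(0.15) + (-2)²(0.625) + (0)²(0.125) + (6)²(0.1) = 8.5
var(W) = E[W²] − (E[W])² = 8.5 − (-1.25)² = 6.9375

6.94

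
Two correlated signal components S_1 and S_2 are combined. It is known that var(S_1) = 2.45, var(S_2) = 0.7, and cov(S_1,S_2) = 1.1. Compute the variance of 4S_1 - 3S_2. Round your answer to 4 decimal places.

19.1000

var(4S_1 - 3S_2) = (4)²·var(S_1) + (-3)²·var(S_2) + 2·(4)·(-3)·cov(S_1,S_2)
= 16·2.45 + 9·0.7 + -24·1.1 = 19.1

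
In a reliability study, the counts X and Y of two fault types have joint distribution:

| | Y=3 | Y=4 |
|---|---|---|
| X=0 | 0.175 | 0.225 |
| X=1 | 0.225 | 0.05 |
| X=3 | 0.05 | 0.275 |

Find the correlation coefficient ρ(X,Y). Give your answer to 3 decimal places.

E[X] = 1.25,  E[Y] = 3.55
E[XY] = 4.625
Cov(X,Y) = E[XY] − E[X]E[Y] = 4.625 − (1.25)(3.55) = 0.1875
var(X) = 1.6375,  var(Y) = 0.2475
ρ = 0.1875 / √(1.6375·0.2475) ≈ 0.295

0.295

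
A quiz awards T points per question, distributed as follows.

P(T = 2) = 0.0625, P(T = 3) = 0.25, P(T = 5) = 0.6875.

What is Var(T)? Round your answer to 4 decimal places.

E[T] = (2)(0.0625) + (3)(0.25) + (5)(0.6875) = 4.3125
E[T²] = (2)²(0.0625) + (3)²(0.25) + (5)²(0.6875) = 19.6875
Var(T) = E[T²] − (E[T])² = 19.6875 − (4.3125)² = 1.08984375

1.0898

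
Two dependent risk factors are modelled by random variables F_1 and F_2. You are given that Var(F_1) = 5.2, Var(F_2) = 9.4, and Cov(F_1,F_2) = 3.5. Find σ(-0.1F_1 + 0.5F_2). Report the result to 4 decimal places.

1.4325

Var(-0.1F_1 + 0.5F_2) = (-0.1)²·Var(F_1) + (0.5)²·Var(F_2) + 2·(-0.1)·(0.5)·Cov(F_1,F_2)
= 0.01·5.2 + 0.25·9.4 + -0.1·3.5 = 2.052
σ(-0.1F_1 + 0.5F_2) = √2.052 ≈ 1.4325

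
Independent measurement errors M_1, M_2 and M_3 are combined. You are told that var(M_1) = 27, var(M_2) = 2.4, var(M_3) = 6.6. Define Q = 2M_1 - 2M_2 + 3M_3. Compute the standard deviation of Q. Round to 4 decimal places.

13.3041

By independence, var(Q) = (2)²var(M_1) + (-2)²var(M_2) + (3)²var(M_3)
= (2)²·27 + (-2)²·2.4 + (3)²·6.6 = 177
SD(Q) = √177 ≈ 13.3041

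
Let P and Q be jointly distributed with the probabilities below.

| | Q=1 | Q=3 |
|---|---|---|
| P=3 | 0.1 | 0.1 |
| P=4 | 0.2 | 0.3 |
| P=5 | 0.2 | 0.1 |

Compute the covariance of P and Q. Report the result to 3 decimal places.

-0.100

E[P] = 4.1,  E[Q] = 2
E[PQ] = 8.1
cov(P,Q) = E[PQ] − E[P]E[Q] = 8.1 − (4.1)(2) = -0.1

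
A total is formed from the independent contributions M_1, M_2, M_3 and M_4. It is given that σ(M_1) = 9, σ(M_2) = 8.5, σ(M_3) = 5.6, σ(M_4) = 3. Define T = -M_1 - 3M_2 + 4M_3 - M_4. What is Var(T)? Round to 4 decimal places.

1242.0100

Var(M_1) = 81, Var(M_2) = 72.25, Var(M_3) = 31.36, Var(M_4) = 9
By independence, Var(T) = (-1)²Var(M_1) + (-3)²Var(M_2) + (4)²Var(M_3) + (-1)²Var(M_4)
= (-1)²·81 + (-3)²·72.25 + (4)²·31.36 + (-1)²·9 = 1242.01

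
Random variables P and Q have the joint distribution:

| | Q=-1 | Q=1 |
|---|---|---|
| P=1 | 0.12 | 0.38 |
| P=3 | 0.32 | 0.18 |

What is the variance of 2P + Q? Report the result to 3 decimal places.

E[P] = 2,  E[Q] = 0.12,  E[PQ] = -0.16
V(P) = 5 − (2)² = 1;  V(Q) = 1 − (0.12)² = 0.9856
Cov(P,Q) = -0.16 − (2)(0.12) = -0.4
V(2P + Q) = (2)²·1 + (1)²·0.9856 + 2·(2)·(1)·-0.4 = 3.3856

3.386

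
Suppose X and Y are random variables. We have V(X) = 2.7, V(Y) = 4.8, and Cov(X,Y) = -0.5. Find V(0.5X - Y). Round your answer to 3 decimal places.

V(0.5X - Y) = (0.5)²·V(X) + (-1)²·V(Y) + 2·(0.5)·(-1)·Cov(X,Y)
= 0.25·2.7 + 1·4.8 + -1·-0.5 = 5.975

5.975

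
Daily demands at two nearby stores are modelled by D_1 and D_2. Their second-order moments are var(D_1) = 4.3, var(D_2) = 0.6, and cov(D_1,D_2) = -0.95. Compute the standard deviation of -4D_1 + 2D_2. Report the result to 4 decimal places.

9.2952

var(-4D_1 + 2D_2) = (-4)²·var(D_1) + (2)²·var(D_2) + 2·(-4)·(2)·cov(D_1,D_2)
= 16·4.3 + 4·0.6 + -16·-0.95 = 86.4
SD(-4D_1 + 2D_2) = √86.4 ≈ 9.2952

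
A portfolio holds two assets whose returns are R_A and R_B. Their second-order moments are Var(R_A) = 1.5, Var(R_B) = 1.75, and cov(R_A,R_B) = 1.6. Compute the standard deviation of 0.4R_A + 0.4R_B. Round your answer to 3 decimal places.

1.016

Var(0.4R_A + 0.4R_B) = (0.4)²·Var(R_A) + (0.4)²·Var(R_B) + 2·(0.4)·(0.4)·cov(R_A,R_B)
= 0.16·1.5 + 0.16·1.75 + 0.32·1.6 = 1.032
sd(0.4R_A + 0.4R_B) = √1.032 ≈ 1.016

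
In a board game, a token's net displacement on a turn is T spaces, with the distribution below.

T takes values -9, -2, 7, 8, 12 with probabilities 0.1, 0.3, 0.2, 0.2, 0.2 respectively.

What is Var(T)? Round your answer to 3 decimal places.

E[T] = (-9)(0.1) + (-2)(0.3) + (7)(0.2) + (8)(0.2) + (12)(0.2) = 3.9
E[T²] = (-9)²(0.1) + (-2)²(0.3) + (7)²(0.2) + (8)²(0.2) + (12)²(0.2) = 60.7
Var(T) = E[T²] − (E[T])² = 60.7 − (3.9)² = 45.49

45.490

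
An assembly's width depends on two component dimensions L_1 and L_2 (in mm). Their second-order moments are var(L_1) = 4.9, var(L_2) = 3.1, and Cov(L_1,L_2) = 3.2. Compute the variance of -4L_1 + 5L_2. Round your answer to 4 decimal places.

var(-4L_1 + 5L_2) = (-4)²·var(L_1) + (5)²·var(L_2) + 2·(-4)·(5)·Cov(L_1,L_2)
= 16·4.9 + 25·3.1 + -40·3.2 = 27.9

27.9000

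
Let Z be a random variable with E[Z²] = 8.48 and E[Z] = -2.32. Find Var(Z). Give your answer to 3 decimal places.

Var(Z) = 8.48 − (-2.32)² = 3.0976

3.098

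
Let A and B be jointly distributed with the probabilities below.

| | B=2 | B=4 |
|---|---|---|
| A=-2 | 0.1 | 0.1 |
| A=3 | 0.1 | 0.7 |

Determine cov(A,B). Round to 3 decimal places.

E[A] = 2,  E[B] = 3.6
E[AB] = 7.8
cov(A,B) = E[AB] − E[A]E[B] = 7.8 − (2)(3.6) = 0.6

0.600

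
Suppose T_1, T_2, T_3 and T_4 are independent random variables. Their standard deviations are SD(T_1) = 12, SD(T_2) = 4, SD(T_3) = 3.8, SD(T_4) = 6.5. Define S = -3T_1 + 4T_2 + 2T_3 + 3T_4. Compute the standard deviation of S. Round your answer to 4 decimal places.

Var(T_1) = 144, Var(T_2) = 16, Var(T_3) = 14.44, Var(T_4) = 42.25
By independence, Var(S) = (-3)²Var(T_1) + (4)²Var(T_2) + (2)²Var(T_3) + (3)²Var(T_4)
= (-3)²·144 + (4)²·16 + (2)²·14.44 + (3)²·42.25 = 1990.01
SD(S) = √1990.01 ≈ 44.6095

44.6095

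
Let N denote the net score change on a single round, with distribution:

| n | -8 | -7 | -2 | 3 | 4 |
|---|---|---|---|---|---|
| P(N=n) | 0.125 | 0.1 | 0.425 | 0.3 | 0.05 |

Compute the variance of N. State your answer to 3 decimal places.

E[N] = (-8)(0.125) + (-7)(0.1) + (-2)(0.425) + (3)(0.3) + (4)(0.05) = -1.45
E[N²] = (-8)²(0.125) + (-7)²(0.1) + (-2)²(0.425) + (3)²(0.3) + (4)²(0.05) = 18.1
var(N) = E[N²] − (E[N])² = 18.1 − (-1.45)² = 15.9975

15.998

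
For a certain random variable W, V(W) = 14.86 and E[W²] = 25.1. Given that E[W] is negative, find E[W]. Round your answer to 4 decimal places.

(E[W])² = E[W²] − V(W) = 25.1 − 14.86 = 10.24
E[W] = −√10.24 = -3.2

-3.2000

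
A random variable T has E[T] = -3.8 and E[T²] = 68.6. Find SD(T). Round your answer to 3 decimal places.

7.359

Var(T) = 68.6 − (-3.8)² = 54.16
SD(T) = √54.16 ≈ 7.359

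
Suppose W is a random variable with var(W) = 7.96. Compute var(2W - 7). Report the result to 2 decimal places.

var(2W - 7) = (2)²·var(W) = 4·7.96 = 31.84

31.84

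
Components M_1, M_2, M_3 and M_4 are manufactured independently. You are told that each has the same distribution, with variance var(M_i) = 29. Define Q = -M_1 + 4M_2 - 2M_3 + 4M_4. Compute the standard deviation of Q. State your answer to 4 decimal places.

32.7567

By independence, var(Q) = (-1)²var(M_1) + (4)²var(M_2) + (-2)²var(M_3) + (4)²var(M_4)
= (-1)²·29 + (4)²·29 + (-2)²·29 + (4)²·29 = 1073
SD(Q) = √1073 ≈ 32.7567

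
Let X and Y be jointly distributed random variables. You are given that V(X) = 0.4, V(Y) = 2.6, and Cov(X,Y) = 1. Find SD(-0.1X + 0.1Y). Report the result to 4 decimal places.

V(-0.1X + 0.1Y) = (-0.1)²·V(X) + (0.1)²·V(Y) + 2·(-0.1)·(0.1)·Cov(X,Y)
= 0.01·0.4 + 0.01·2.6 + -0.02·1 = 0.01
SD(-0.1X + 0.1Y) = √0.01 ≈ 0.1000

0.1000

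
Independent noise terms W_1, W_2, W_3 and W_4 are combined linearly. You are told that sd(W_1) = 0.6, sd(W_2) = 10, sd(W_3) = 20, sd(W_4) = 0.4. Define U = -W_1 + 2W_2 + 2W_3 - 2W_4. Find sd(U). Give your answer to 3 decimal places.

44.733

V(W_1) = 0.36, V(W_2) = 100, V(W_3) = 400, V(W_4) = 0.16
By independence, V(U) = (-1)²V(W_1) + (2)²V(W_2) + (2)²V(W_3) + (-2)²V(W_4)
= (-1)²·0.36 + (2)²·100 + (2)²·400 + (-2)²·0.16 = 2001
sd(U) = √2001 ≈ 44.733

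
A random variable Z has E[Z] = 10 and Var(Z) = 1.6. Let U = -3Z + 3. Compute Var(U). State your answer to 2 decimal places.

Var(-3Z + 3) = (-3)²·Var(Z) = 9·1.6 = 14.4

14.40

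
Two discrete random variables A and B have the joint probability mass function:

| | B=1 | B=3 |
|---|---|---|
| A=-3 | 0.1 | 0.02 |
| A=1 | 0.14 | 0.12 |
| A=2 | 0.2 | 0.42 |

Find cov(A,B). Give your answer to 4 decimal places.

0.5232

E[A] = 1.14,  E[B] = 2.12
E[AB] = 2.94
cov(A,B) = E[AB] − E[A]E[B] = 2.94 − (1.14)(2.12) = 0.5232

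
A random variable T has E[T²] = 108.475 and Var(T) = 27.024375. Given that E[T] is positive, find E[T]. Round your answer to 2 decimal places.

(E[T])² = E[T²] − Var(T) = 108.475 − 27.024375 = 81.450625
E[T] = √81.450625 = 9.025

9.03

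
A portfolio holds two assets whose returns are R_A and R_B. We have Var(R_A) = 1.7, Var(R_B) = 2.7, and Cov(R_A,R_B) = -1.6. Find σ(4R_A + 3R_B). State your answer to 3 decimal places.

3.619

Var(4R_A + 3R_B) = (4)²·Var(R_A) + (3)²·Var(R_B) + 2·(4)·(3)·Cov(R_A,R_B)
= 16·1.7 + 9·2.7 + 24·-1.6 = 13.1
σ(4R_A + 3R_B) = √13.1 ≈ 3.619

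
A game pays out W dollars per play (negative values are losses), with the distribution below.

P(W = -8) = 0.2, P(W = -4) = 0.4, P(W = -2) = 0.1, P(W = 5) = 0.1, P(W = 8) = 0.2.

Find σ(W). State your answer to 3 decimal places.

5.763

E[W] = (-8)(0.2) + (-4)(0.4) + (-2)(0.1) + (5)(0.1) + (8)(0.2) = -1.3
E[W²] = (-8)²(0.2) + (-4)²(0.4) + (-2)²(0.1) + (5)²(0.1) + (8)²(0.2) = 34.9
V(W) = E[W²] − (E[W])² = 34.9 − (-1.3)² = 33.21
σ(W) = √33.21 ≈ 5.763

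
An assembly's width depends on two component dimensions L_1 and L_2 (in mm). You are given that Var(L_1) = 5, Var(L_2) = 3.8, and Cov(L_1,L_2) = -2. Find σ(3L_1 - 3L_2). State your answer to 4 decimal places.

Var(3L_1 - 3L_2) = (3)²·Var(L_1) + (-3)²·Var(L_2) + 2·(3)·(-3)·Cov(L_1,L_2)
= 9·5 + 9·3.8 + -18·-2 = 115.2
σ(3L_1 - 3L_2) = √115.2 ≈ 10.7331

10.7331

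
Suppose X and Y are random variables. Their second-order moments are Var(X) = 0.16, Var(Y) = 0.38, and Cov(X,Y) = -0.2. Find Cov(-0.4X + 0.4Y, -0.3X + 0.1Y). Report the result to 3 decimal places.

0.066

Cov(-0.4X + 0.4Y, -0.3X + 0.1Y) = (-0.4)(-0.3)Var(X) + (0.4)(0.1)Var(Y) + [(-0.4)(0.1) + (0.4)(-0.3)]Cov(X,Y)
= 0.12·0.16 + 0.04·0.38 + -0.16·-0.2 = 0.0664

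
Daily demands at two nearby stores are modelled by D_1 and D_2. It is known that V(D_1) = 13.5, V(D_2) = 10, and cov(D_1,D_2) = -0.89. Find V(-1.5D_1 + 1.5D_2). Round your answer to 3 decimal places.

V(-1.5D_1 + 1.5D_2) = (-1.5)²·V(D_1) + (1.5)²·V(D_2) + 2·(-1.5)·(1.5)·cov(D_1,D_2)
= 2.25·13.5 + 2.25·10 + -4.5·-0.89 = 56.88

56.880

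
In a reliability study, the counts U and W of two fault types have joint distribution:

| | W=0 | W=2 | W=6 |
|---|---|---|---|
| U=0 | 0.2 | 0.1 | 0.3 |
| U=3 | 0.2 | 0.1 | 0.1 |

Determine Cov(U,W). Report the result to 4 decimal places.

-0.9600

E[U] = 1.2,  E[W] = 2.8
E[UW] = 2.4
Cov(U,W) = E[UW] − E[U]E[W] = 2.4 − (1.2)(2.8) = -0.96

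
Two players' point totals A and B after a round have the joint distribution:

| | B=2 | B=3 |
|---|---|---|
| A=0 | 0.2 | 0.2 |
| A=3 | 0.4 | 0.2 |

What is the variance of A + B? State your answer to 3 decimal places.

2.160

E[A] = 1.8,  E[B] = 2.4,  E[AB] = 4.2
var(A) = 5.4 − (1.8)² = 2.16;  var(B) = 6 − (2.4)² = 0.24
Cov(A,B) = 4.2 − (1.8)(2.4) = -0.12
var(A + B) = (1)²·2.16 + (1)²·0.24 + 2·(1)·(1)·-0.12 = 2.16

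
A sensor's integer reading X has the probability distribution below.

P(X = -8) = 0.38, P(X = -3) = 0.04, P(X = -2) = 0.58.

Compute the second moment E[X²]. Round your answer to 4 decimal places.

E[X²] = (-8)²(0.38) + (-3)²(0.04) + (-2)²(0.58) = 27

27.0000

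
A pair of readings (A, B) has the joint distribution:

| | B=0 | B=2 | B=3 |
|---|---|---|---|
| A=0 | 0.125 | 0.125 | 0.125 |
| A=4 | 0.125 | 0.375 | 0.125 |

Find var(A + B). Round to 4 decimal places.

5.1875

E[A] = 2.5,  E[B] = 1.75,  E[AB] = 4.5
var(A) = 10 − (2.5)² = 3.75;  var(B) = 4.25 − (1.75)² = 1.1875
Cov(A,B) = 4.5 − (2.5)(1.75) = 0.125
var(A + B) = (1)²·3.75 + (1)²·1.1875 + 2·(1)·(1)·0.125 = 5.1875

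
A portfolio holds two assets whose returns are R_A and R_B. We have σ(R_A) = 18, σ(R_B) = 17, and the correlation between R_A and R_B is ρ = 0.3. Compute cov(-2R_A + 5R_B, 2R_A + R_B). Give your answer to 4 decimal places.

V(R_A) = (18)² = 324;  V(R_B) = (17)² = 289
cov(R_A,R_B) = ρ·σ(R_A)·σ(R_B) = 0.3·18·17 = 91.8
cov(-2R_A + 5R_B, 2R_A + R_B) = (-2)(2)V(R_A) + (5)(1)V(R_B) + [(-2)(1) + (5)(2)]cov(R_A,R_B)
= -4·324 + 5·289 + 8·91.8 = 883.4

883.4000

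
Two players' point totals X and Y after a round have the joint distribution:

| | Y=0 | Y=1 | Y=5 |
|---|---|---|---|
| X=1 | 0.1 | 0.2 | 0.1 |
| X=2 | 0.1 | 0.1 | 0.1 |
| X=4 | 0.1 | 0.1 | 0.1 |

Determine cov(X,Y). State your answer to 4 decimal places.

E[X] = 2.2,  E[Y] = 1.9
E[XY] = 4.3
cov(X,Y) = E[XY] − E[X]E[Y] = 4.3 − (2.2)(1.9) = 0.12

0.1200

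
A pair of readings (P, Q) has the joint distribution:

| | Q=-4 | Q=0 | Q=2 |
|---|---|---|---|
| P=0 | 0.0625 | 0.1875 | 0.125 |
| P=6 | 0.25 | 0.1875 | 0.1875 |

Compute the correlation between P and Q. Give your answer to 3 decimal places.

E[P] = 3.75,  E[Q] = -0.625
E[PQ] = -3.75
cov(P,Q) = E[PQ] − E[P]E[Q] = -3.75 − (3.75)(-0.625) = -1.40625
V(P) = 8.4375,  V(Q) = 5.859375
ρ = -1.40625 / √(8.4375·5.859375) ≈ -0.200

-0.200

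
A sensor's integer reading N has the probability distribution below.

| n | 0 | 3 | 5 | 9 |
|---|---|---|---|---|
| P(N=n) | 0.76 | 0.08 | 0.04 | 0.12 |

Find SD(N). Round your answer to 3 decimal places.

3.022

E[N] = (0)(0.76) + (3)(0.08) + (5)(0.04) + (9)(0.12) = 1.52
E[N²] = (0)²(0.76) + (3)²(0.08) + (5)²(0.04) + (9)²(0.12) = 11.44
var(N) = E[N²] − (E[N])² = 11.44 − (1.52)² = 9.1296
SD(N) = √9.1296 ≈ 3.022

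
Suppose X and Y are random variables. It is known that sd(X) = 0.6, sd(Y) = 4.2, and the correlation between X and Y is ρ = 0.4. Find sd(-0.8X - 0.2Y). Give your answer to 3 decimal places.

1.122

Var(X) = (0.6)² = 0.36;  Var(Y) = (4.2)² = 17.64
Cov(X,Y) = ρ·sd(X)·sd(Y) = 0.4·0.6·4.2 = 1.008
Var(-0.8X - 0.2Y) = (-0.8)²·Var(X) + (-0.2)²·Var(Y) + 2·(-0.8)·(-0.2)·Cov(X,Y)
= 0.64·0.36 + 0.04·17.64 + 0.32·1.008 = 1.25856
sd(-0.8X - 0.2Y) = √1.25856 ≈ 1.122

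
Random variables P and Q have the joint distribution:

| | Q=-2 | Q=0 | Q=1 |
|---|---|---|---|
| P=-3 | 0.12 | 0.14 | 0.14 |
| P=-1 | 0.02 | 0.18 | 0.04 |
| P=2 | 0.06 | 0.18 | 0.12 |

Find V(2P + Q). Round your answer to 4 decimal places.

21.0484

E[P] = -0.72,  E[Q] = -0.1,  E[PQ] = 0.3
V(P) = 5.28 − (-0.72)² = 4.7616;  V(Q) = 1.1 − (-0.1)² = 1.09
Cov(P,Q) = 0.3 − (-0.72)(-0.1) = 0.228
V(2P + Q) = (2)²·4.7616 + (1)²·1.09 + 2·(2)·(1)·0.228 = 21.0484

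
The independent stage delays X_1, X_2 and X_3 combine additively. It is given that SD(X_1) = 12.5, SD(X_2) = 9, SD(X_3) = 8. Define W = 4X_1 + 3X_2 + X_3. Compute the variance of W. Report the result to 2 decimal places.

3293.00

V(X_1) = 156.25, V(X_2) = 81, V(X_3) = 64
By independence, V(W) = (4)²V(X_1) + (3)²V(X_2) + (1)²V(X_3)
= (4)²·156.25 + (3)²·81 + (1)²·64 = 3293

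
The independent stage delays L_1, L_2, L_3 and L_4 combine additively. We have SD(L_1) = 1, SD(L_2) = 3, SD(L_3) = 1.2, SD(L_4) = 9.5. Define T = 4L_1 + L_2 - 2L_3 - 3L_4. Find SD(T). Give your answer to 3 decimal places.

29.035

Var(L_1) = 1, Var(L_2) = 9, Var(L_3) = 1.44, Var(L_4) = 90.25
By independence, Var(T) = (4)²Var(L_1) + (1)²Var(L_2) + (-2)²Var(L_3) + (-3)²Var(L_4)
= (4)²·1 + (1)²·9 + (-2)²·1.44 + (-3)²·90.25 = 843.01
SD(T) = √843.01 ≈ 29.035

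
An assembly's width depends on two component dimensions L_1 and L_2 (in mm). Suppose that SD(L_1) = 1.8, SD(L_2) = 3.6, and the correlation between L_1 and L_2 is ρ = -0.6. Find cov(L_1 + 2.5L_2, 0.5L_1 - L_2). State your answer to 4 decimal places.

-31.7520

V(L_1) = (1.8)² = 3.24;  V(L_2) = (3.6)² = 12.96
cov(L_1,L_2) = ρ·SD(L_1)·SD(L_2) = -0.6·1.8·3.6 = -3.888
cov(L_1 + 2.5L_2, 0.5L_1 - L_2) = (1)(0.5)V(L_1) + (2.5)(-1)V(L_2) + [(1)(-1) + (2.5)(0.5)]cov(L_1,L_2)
= 0.5·3.24 + -2.5·12.96 + 0.25·-3.888 = -31.752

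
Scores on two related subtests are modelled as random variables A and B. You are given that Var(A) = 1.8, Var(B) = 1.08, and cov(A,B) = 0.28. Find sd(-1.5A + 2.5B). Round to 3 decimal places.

2.950

Var(-1.5A + 2.5B) = (-1.5)²·Var(A) + (2.5)²·Var(B) + 2·(-1.5)·(2.5)·cov(A,B)
= 2.25·1.8 + 6.25·1.08 + -7.5·0.28 = 8.7
sd(-1.5A + 2.5B) = √8.7 ≈ 2.950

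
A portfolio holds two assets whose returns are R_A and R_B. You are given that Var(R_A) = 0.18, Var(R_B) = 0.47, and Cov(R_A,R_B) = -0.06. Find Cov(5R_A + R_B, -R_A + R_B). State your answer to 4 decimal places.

Cov(5R_A + R_B, -R_A + R_B) = (5)(-1)Var(R_A) + (1)(1)Var(R_B) + [(5)(1) + (1)(-1)]Cov(R_A,R_B)
= -5·0.18 + 1·0.47 + 4·-0.06 = -0.67

-0.6700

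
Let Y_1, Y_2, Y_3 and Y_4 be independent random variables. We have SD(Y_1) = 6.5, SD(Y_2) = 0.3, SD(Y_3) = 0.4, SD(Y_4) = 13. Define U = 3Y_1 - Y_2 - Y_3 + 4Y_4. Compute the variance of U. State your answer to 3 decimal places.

Var(Y_1) = 42.25, Var(Y_2) = 0.09, Var(Y_3) = 0.16, Var(Y_4) = 169
By independence, Var(U) = (3)²Var(Y_1) + (-1)²Var(Y_2) + (-1)²Var(Y_3) + (4)²Var(Y_4)
= (3)²·42.25 + (-1)²·0.09 + (-1)²·0.16 + (4)²·169 = 3084.5

3084.500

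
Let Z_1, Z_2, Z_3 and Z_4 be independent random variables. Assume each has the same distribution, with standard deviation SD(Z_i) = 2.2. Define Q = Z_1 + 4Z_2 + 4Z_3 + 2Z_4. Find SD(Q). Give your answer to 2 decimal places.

13.38

V(Z_i) = (2.2)² = 4.84
By independence, V(Q) = (1)²V(Z_1) + (4)²V(Z_2) + (4)²V(Z_3) + (2)²V(Z_4)
= (1)²·4.84 + (4)²·4.84 + (4)²·4.84 + (2)²·4.84 = 179.08
SD(Q) = √179.08 ≈ 13.38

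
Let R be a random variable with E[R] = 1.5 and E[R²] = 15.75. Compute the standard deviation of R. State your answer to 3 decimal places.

3.674

Var(R) = 15.75 − (1.5)² = 13.5
SD(R) = √13.5 ≈ 3.674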